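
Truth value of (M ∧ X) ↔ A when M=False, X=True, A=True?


M = False, X = True, A = True
Expression: (M ∧ X) ↔ A
Step 1: M ∧ X = False AND True = False
Step 2: (False) ↔ A = (False iff True) = False

False


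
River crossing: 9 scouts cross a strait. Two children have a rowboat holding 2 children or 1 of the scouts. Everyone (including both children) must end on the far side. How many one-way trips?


Per crossing of one of the scouts: children→, one←, one of the scouts→, one← = 4 trips
9 × 4 = 36, + 1 final children→ = 37
Minimum trips = 37

37


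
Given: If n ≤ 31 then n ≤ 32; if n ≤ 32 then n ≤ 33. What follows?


Hypothetical syllogism: P → Q, Q → R ⊢ P → R
Premise 1: n ≤ 31 → n ≤ 32
Premise 2: n ≤ 32 → n ≤ 33
Chain the implications: the middle term (n ≤ 32) links the two.
Conclusion: If n ≤ 31, then n ≤ 33.

If n ≤ 31, then n ≤ 33.


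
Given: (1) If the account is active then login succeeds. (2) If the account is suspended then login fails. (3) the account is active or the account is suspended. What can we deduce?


Constructive dilemma: (P → Q) ∧ (R → S), P ∨ R ⊢ Q ∨ S
Premise 1: the account is active → login succeeds
Premise 2: the account is suspended → login fails
Premise 3: the account is active ∨ the account is suspended
Case 1: Assuming the account is active, then by Premise 1, login succeeds.
Case 2: Assuming the account is suspended, then by Premise 2, login fails.
Since one of the account is active or the account is suspended must hold, we get login succeeds or login fails.

Login succeeds or login fails.


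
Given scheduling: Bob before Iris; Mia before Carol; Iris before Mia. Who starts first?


Constraints: Bob before Iris; Mia before Carol; Iris before Mia
The first task can have nothing scheduled before it, so it must never appear on the right of a 'before'.
Tasks appearing after some 'before': Iris, Carol, Mia.
The only task not in that list is Bob → it is first.

Bob


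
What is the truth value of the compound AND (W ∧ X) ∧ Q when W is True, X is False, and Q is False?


W = True, X = False, Q = False
Step 1: W ∧ X = True AND False = False
Step 2: False ∧ Q = False AND False = False
AND is true only when ALL operands are true.

False


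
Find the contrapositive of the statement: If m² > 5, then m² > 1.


Original: If m² > 5, then m² > 1
Contrapositive: If ¬Q, then ¬P
Negate Q: not (m² > 1)
Negate P: not (m² > 5)

If not (m² > 1), then not (m² > 5).


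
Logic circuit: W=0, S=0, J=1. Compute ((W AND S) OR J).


W AND S = 0&0 = 0
0 OR 1 = 1

1


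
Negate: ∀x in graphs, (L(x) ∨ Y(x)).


Original: ∀x (L(x) ∨ Y(x))
Rule: ¬∀→∃, ¬∃→∀, negate predicate.
Negation: ∃x (¬L(x) ∧ ¬Y(x))

∃x (¬L(x) ∧ ¬Y(x))


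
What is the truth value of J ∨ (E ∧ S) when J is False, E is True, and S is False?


J = False, E = True, S = False
Step 1: E ∧ S = True AND False = False
Step 2: J ∨ False = False OR False = False
AND evaluated first (higher precedence); then OR applied.

False


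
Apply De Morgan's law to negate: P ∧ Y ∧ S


De Morgan's law: ¬(P ∧ Q ∧ R) ≡ ¬P ∨ ¬Q ∨ ¬R
¬(P ∧ Y ∧ S) = ¬P ∨ ¬Y ∨ ¬S

¬P ∨ ¬Y ∨ ¬S


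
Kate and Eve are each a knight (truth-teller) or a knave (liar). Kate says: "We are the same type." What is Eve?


Kate says: "We are the same type."
Case 1: Kate is a Knight (truth-teller)
  Statement is true → they ARE the same → Eve is also a Knight
Case 2: Kate is a Knave (liar)
  Statement is false → they are NOT the same → Eve is a Knight
In both cases, Eve is a Knight.

Knight


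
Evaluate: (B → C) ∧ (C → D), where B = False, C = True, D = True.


B = False, C = True, D = True
Step 1: B → C is false only when B=True and C=False. Result: True
Step 2: C → D is false only when C=True and D=False. Result: True
Step 3: True ∧ True = True

True


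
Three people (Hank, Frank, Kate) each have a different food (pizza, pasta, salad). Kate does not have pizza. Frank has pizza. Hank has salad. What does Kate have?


From clues:
  Frank → pizza
  Hank → salad
By elimination, Kate gets the remaining.

pasta


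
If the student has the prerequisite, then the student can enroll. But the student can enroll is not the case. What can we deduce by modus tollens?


Modus tollens: P → Q, ¬Q ⊢ ¬P
P: the student has the prerequisite
Q: the student can enroll
We have P → Q and Q is false.
By modus tollens, P must be false.

It is not the case that the student has the prerequisite


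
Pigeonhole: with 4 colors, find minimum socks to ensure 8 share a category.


Pigeonhole: to guarantee k in one of n categories, need (k-1)×n + 1.
k = 8, n = 4
Minimum = (8-1) × 4 + 1 = 7 × 4 + 1

29


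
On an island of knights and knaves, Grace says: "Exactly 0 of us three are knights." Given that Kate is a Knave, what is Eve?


Grace claims exactly 0 knights among Grace, Kate, Eve.
Given: Kate is a Knave.

Case 1: Grace is a Knight (tells truth)
  Then exactly 0 of the three are knights.
  Counting Grace, Kate: 1 knight(s) so far. Need -1 more → impossible.
Case 2: Grace is a Knave (lies)
  Then the count is NOT 0.
  If Eve = Knave, count = 0 = 0 → claim would be true, contradicts lie.
  If Eve = Knight, count = 1 ≠ 0 → lie confirmed ✓

Eve is a Knight.

Knight


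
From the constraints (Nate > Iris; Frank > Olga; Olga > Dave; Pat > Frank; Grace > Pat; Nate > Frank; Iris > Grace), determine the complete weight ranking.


Constraints: Nate > Iris; Frank > Olga; Olga > Dave; Pat > Frank; Grace > Pat; Nate > Frank; Iris > Grace
Method: at each step, the next-highest is the one remaining person who never appears on the smaller side of a constraint between remaining people.
  Step 1: remaining {Iris, Grace, Pat, Frank, Nate, Olga, Dave}; on the smaller side: {Iris, Grace, Pat, Frank, Olga, Dave} → Nate is next (Nate > Iris; Nate > Frank).
  Step 2: remaining {Iris, Grace, Pat, Frank, Olga, Dave}; on the smaller side: {Grace, Pat, Frank, Olga, Dave} → Iris is next (Iris > Grace).
  Step 3: remaining {Grace, Pat, Frank, Olga, Dave}; on the smaller side: {Pat, Frank, Olga, Dave} → Grace is next (Grace > Pat).
  Step 4: remaining {Pat, Frank, Olga, Dave}; on the smaller side: {Frank, Olga, Dave} → Pat is next (Pat > Frank).
  Step 5: remaining {Frank, Olga, Dave}; on the smaller side: {Olga, Dave} → Frank is next (Frank > Olga).
  Step 6: remaining {Olga, Dave}; on the smaller side: {Dave} → Olga is next (Olga > Dave).
  Step 7: only Dave remains → lowest.
Final ranking (highest to lowest):

Nate > Iris > Grace > Pat > Frank > Olga > Dave


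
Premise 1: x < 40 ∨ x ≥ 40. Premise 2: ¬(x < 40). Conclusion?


Disjunctive syllogism: P ∨ Q, ¬P ⊢ Q
Disjunction: x < 40 ∨ x ≥ 40
We know it is not the case that x < 40.
By disjunctive syllogism, the other disjunct must be true.

x ≥ 40


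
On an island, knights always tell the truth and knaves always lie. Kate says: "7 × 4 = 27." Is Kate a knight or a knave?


Statement: "7 × 4 = 27."
Actual: 7 × 4 = 28
Claimed: 27
Statement is FALSE → Kate lies → Knave

Knave


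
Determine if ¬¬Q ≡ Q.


Expression 1: ¬¬Q
Expression 2: Q
Truth table (Q | Expr1 Expr2):
  T |   T     T
  F |   F     F
All 2 rows agree, so the expressions are logically equivalent.

Yes


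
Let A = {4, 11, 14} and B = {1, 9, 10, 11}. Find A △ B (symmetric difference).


A = {4, 11, 14}
B = {1, 9, 10, 11}
Operation: symmetric difference
In A only: [4, 14], in B only: [1, 9, 10]

{1, 4, 9, 10, 14}


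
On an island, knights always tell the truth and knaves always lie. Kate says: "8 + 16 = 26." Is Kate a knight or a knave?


Statement: "8 + 16 = 26."
Actual: 8 + 16 = 24
Claimed: 26
Statement is FALSE → Kate lies → Knave

Knave


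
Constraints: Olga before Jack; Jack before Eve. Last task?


Constraints: Olga before Jack; Jack before Eve
The last task can have nothing scheduled after it, so it must never appear on the left of a 'before'.
Tasks appearing before some other task: Olga, Jack.
The only task not in that list is Eve → it is last.

Eve


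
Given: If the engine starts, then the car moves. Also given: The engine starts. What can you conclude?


Modus ponens: P → Q, P ⊢ Q
P: the engine starts
Q: the car moves
We have P → Q and P is true.
By modus ponens, Q must be true.

The car moves


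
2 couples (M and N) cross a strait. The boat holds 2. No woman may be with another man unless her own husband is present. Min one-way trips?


Label couples M and N.
1. WM+WN → (far: WM,WN; near: HM,HN)
2. WM ←   (far: WN; near: HM,HN,WM)
3. HM+HN → (far: HM,HN,WN; near: WM)
4. HM ←   (far: HN,WN; near: HM,WM)  — HM returns, since WM is alone on near bank
5. HM+WM → (far: all four; near: empty)
Every state respects the constraint.
Minimum trips = 5

5


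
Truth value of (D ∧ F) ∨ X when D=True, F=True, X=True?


D = True, F = True, X = True
Expression: (D ∧ F) ∨ X
Step 1: D ∧ F = True AND True = True
Step 2: (True) ∨ X = True OR True = True

True


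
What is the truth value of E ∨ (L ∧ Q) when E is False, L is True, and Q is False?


E = False, L = True, Q = False
Step 1: L ∧ Q = True AND False = False
Step 2: E ∨ False = False OR False = False
AND evaluated first (higher precedence); then OR applied.

False


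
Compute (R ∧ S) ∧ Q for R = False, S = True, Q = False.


R = False, S = True, Q = False
Step 1: R ∧ S = False AND True = False
Step 2: False ∧ Q = False AND False = False
AND is true only when ALL operands are true.

False


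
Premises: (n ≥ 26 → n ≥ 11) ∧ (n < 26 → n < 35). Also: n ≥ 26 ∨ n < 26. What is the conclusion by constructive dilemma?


Constructive dilemma: (P → Q) ∧ (R → S), P ∨ R ⊢ Q ∨ S
Premise 1: n ≥ 26 → n ≥ 11
Premise 2: n < 26 → n < 35
Premise 3: n ≥ 26 ∨ n < 26
Case 1: Assuming n ≥ 26, then by Premise 1, n ≥ 11.
Case 2: Assuming n < 26, then by Premise 2, n < 35.
Since one of n ≥ 26 or n < 26 must hold, we get n ≥ 11 or n < 35.

n ≥ 11 or n < 35.


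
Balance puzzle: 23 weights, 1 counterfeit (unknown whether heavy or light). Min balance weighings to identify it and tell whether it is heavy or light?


Let n = 23. 46 possibilities (n weights × lighter/heavier); each weighing has 3 outcomes.
Bound for k weighings: say the first weighing puts j weights on each pan. If it tips, the 2j weighed weights remain suspects (each with a known direction) and k-1 weighings give 3^(k-1) outcomes; 3^(k-1) is odd, so 2j ≤ 3^(k-1) - 1. If it balances, the n - 2j unweighed weights remain with direction unknown: 2(n - 2j) ≤ 3^(k-1) - 1 by the same parity argument. Adding, n ≤ (3^(k-1) - 1) + (3^(k-1) - 1)/2 = (3^k - 3)/2, and the classical three-group strategy achieves this (3 weights in 2 weighings, 12 in 3, 39 in 4, 120 in 5).
So we need the smallest k with (3^k - 3)/2 ≥ 23.
k = 3: (3^3 - 3)/2 = 12 < 23 ✗
k = 4: (3^4 - 3)/2 = 39 ≥ 23 ✓

4


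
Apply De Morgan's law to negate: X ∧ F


De Morgan's law: ¬(P ∧ Q) ≡ ¬P ∨ ¬Q
¬(X ∧ F) = ¬X ∨ ¬F

¬X ∨ ¬F


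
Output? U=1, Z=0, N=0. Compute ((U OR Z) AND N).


U OR Z = 1|0 = 1
1 AND 0 = 0

0


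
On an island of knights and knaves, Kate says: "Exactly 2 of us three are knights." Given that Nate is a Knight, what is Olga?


Kate claims exactly 2 knights among Kate, Nate, Olga.
Given: Nate is a Knight.

Case 1: Kate is a Knight (tells truth)
  Then exactly 2 of the three are knights.
  Counting Kate, Nate: 2 knight(s) so far. Need 0 more → Olga = Knave.
Case 2: Kate is a Knave (lies)
  Then the count is NOT 2.
  If Olga = Knight, count = 2 = 2 → claim would be true, contradicts lie.
  If Olga = Knave, count = 1 ≠ 2 → lie confirmed ✓

Olga is a Knave.

Knave


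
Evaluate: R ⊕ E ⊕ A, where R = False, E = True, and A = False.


R = False, E = True, A = False
Step 1: R ⊕ E = False XOR True = True
Step 2: True ⊕ A = True XOR False = True
XOR is true when an odd number of operands are true.

True


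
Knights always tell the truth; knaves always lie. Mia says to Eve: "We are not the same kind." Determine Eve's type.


Mia says: "We are not the same kind."
Case 1: Mia is a Knight (truth-teller)
  Statement is true → they ARE different → Eve is a Knave
Case 2: Mia is a Knave (liar)
  Statement is false → they are NOT different → Eve is a Knave
In both cases, Eve is a Knave.

Knave


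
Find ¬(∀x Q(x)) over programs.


Original: ∀x Q(x)
Rule: ¬∀→∃, ¬∃→∀, negate predicate.
Negation: ∃x ¬Q(x)

∃x ¬Q(x)


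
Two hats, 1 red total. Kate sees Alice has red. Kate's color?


Total red = 1, Alice = red
Red accounted for: 1
Remaining for Kate: 0
Kate's hat is blue.

blue


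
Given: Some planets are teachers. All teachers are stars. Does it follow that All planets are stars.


Premise 1: Some planets are teachers.
Premise 2: All teachers are stars.
Conclusion: All planets are stars.
Fallacy: illicit minor. The minor term (planets) is distributed in the conclusion ('All planets ...') but undistributed in its premise ('Some planets are teachers' doesn't cover all planets).
Only 'Some planets are stars' follows, not 'All'.

Invalid


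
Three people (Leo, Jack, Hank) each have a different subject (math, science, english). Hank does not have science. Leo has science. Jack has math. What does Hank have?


From clues:
  Jack → math
  Leo → science
By elimination, Hank gets the remaining.

english


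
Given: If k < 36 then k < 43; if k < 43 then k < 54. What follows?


Hypothetical syllogism: P → Q, Q → R ⊢ P → R
Premise 1: k < 36 → k < 43
Premise 2: k < 43 → k < 54
Chain the implications: the middle term (k < 43) links the two.
Conclusion: If k < 36, then k < 54.

If k < 36, then k < 54.


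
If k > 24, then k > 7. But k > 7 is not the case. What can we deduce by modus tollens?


Modus tollens: P → Q, ¬Q ⊢ ¬P
P: k > 24
Q: k > 7
We have P → Q and Q is false.
By modus tollens, P must be false.

It is not the case that k > 24


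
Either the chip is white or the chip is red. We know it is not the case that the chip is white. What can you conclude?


Disjunctive syllogism: P ∨ Q, ¬P ⊢ Q
Disjunction: the chip is white ∨ the chip is red
We know it is not the case that the chip is white.
By disjunctive syllogism, the other disjunct must be true.

The chip is red


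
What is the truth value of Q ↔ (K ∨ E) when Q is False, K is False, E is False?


Q = False, K = False, E = False
Step 1: K ∨ E = False OR False = False
Step 2: Q ↔ (False): true when both sides have same truth value.
Result: False ↔ False = True

True


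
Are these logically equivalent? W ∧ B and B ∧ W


Expression 1: W ∧ B
Expression 2: B ∧ W
Truth table (W B | Expr1 Expr2):
  T T |   T     T
  T F |   F     F
  F T |   F     F
  F F |   F     F
All 4 rows agree, so the expressions are logically equivalent.

Yes


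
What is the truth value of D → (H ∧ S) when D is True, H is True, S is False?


D = True, H = True, S = False
Step 1: H ∧ S = True AND False = False
Step 2: D → (False): false only when D=True and consequent=False.
Result: False

False


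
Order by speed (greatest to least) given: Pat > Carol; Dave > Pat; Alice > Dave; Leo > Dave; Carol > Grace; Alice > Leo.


Constraints: Pat > Carol; Dave > Pat; Alice > Dave; Leo > Dave; Carol > Grace; Alice > Leo
Method: at each step, the next-highest is the one remaining person who never appears on the smaller side of a constraint between remaining people.
  Step 1: remaining {Alice, Carol, Dave, Grace, Pat, Leo}; on the smaller side: {Carol, Dave, Grace, Pat, Leo} → Alice is next (Alice > Dave; Alice > Leo).
  Step 2: remaining {Carol, Dave, Grace, Pat, Leo}; on the smaller side: {Carol, Dave, Grace, Pat} → Leo is next (Leo > Dave).
  Step 3: remaining {Carol, Dave, Grace, Pat}; on the smaller side: {Carol, Grace, Pat} → Dave is next (Dave > Pat).
  Step 4: remaining {Carol, Grace, Pat}; on the smaller side: {Carol, Grace} → Pat is next (Pat > Carol).
  Step 5: remaining {Carol, Grace}; on the smaller side: {Grace} → Carol is next (Carol > Grace).
  Step 6: only Grace remains → lowest.
Final ranking (highest to lowest):

Alice > Leo > Dave > Pat > Carol > Grace


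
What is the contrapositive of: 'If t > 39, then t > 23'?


Original: If t > 39, then t > 23
Contrapositive: If ¬Q, then ¬P
Negate Q: not (t > 23)
Negate P: not (t > 39)

If not (t > 23), then not (t > 39).


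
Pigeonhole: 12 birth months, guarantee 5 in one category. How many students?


Pigeonhole: to guarantee k in one of n categories, need (k-1)×n + 1.
k = 5, n = 12
Minimum = (5-1) × 12 + 1 = 4 × 12 + 1

49


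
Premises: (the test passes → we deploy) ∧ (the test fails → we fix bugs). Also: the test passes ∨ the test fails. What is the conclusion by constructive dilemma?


Constructive dilemma: (P → Q) ∧ (R → S), P ∨ R ⊢ Q ∨ S
Premise 1: the test passes → we deploy
Premise 2: the test fails → we fix bugs
Premise 3: the test passes ∨ the test fails
Case 1: Assuming the test passes, then by Premise 1, we deploy.
Case 2: Assuming the test fails, then by Premise 2, we fix bugs.
Since one of the test passes or the test fails must hold, we get we deploy or we fix bugs.

We deploy or we fix bugs.


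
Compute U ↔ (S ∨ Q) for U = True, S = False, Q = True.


U = True, S = False, Q = True
Step 1: S ∨ Q = False OR True = True
Step 2: U ↔ (True): true when both sides have same truth value.
Result: True ↔ True = True

True


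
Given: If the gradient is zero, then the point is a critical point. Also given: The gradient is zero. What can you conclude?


Modus ponens: P → Q, P ⊢ Q
P: the gradient is zero
Q: the point is a critical point
We have P → Q and P is true.
By modus ponens, Q must be true.

The point is a critical point


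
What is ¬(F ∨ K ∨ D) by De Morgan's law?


De Morgan's law: ¬(P ∨ Q ∨ R) ≡ ¬P ∧ ¬Q ∧ ¬R
¬(F ∨ K ∨ D) = ¬F ∧ ¬K ∧ ¬D

¬F ∧ ¬K ∧ ¬D


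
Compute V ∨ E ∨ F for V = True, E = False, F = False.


V = True, E = False, F = False
Step 1: V ∨ E = True OR False = True
Step 2: True ∨ F = True OR False = True
OR is true when at least one operand is true.

True


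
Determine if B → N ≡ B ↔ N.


Expression 1: B → N
Expression 2: B ↔ N
Truth table (B N | Expr1 Expr2):
  T T |   T     T
  T F |   F     F
  F T |   T     F   ← differ
  F F |   T     T
Counterexample: B=F, N=T gives Expr1 = T but Expr2 = F, so the expressions are NOT logically equivalent.

No


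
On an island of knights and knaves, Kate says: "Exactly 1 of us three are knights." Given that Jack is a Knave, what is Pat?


Kate claims exactly 1 knights among Kate, Jack, Pat.
Given: Jack is a Knave.

Case 1: Kate is a Knight (tells truth)
  Then exactly 1 of the three are knights.
  Counting Kate, Jack: 1 knight(s) so far. Need 0 more → Pat = Knave.
Case 2: Kate is a Knave (lies)
  Then the count is NOT 1.
  If Pat = Knight, count = 1 = 1 → claim would be true, contradicts lie.
  If Pat = Knave, count = 0 ≠ 1 → lie confirmed ✓

Pat is a Knave.

Knave


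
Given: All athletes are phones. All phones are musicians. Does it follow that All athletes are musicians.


Premise 1: All athletes are phones.
Premise 2: All phones are musicians.
Conclusion: All athletes are musicians.
Barbara syllogism (AAA-1): All A are B, All B are C → All A are C.
Middle term (phones) distributed in premise 2.

Valid


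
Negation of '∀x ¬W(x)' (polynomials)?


Original: ∀x ¬W(x)
Rule: ¬∀→∃, ¬∃→∀, negate predicate.
Negation: ∃x W(x)

∃x W(x)


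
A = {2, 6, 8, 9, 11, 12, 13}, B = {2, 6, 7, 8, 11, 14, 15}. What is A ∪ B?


A = {2, 6, 8, 9, 11, 12, 13}
B = {2, 6, 7, 8, 11, 14, 15}
Operation: union
All elements combined: 2, 6, 7, 8, 9, 11, 12, 13, 14, 15

{2, 6, 7, 8, 9, 11, 12, 13, 14, 15}


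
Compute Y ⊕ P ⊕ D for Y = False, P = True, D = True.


Y = False, P = True, D = True
Step 1: Y ⊕ P = False XOR True = True
Step 2: True ⊕ D = True XOR True = False
XOR is true when an odd number of operands are true.

False


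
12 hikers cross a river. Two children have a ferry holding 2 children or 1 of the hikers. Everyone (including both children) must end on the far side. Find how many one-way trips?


Per crossing of one of the hikers: children→, one←, one of the hikers→, one← = 4 trips
12 × 4 = 48, + 1 final children→ = 49
Minimum trips = 49

49


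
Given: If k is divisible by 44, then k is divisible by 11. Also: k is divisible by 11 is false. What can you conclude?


Modus tollens: P → Q, ¬Q ⊢ ¬P
P: k is divisible by 44
Q: k is divisible by 11
We have P → Q and Q is false.
By modus tollens, P must be false.

It is not the case that k is divisible by 44


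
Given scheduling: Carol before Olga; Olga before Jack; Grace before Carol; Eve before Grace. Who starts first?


Constraints: Carol before Olga; Olga before Jack; Grace before Carol; Eve before Grace
The first task can have nothing scheduled before it, so it must never appear on the right of a 'before'.
Tasks appearing after some 'before': Olga, Jack, Carol, Grace.
The only task not in that list is Eve → it is first.

Eve


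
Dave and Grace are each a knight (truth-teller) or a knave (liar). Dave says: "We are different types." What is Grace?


Dave says: "We are different types."
Case 1: Dave is a Knight (truth-teller)
  Statement is true → they ARE different → Grace is a Knave
Case 2: Dave is a Knave (liar)
  Statement is false → they are NOT different → Grace is a Knave
In both cases, Grace is a Knave.

Knave


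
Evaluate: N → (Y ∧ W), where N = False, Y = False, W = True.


N = False, Y = False, W = True
Step 1: Y ∧ W = False AND True = False
Step 2: N → (False): false only when N=True and consequent=False.
Result: True

True


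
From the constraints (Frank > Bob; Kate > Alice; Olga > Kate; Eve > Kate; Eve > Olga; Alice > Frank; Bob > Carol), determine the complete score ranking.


Constraints: Frank > Bob; Kate > Alice; Olga > Kate; Eve > Kate; Eve > Olga; Alice > Frank; Bob > Carol
Method: at each step, the next-highest is the one remaining person who never appears on the smaller side of a constraint between remaining people.
  Step 1: remaining {Alice, Carol, Olga, Kate, Bob, Eve, Frank}; on the smaller side: {Alice, Carol, Olga, Kate, Bob, Frank} → Eve is next (Eve > Kate; Eve > Olga).
  Step 2: remaining {Alice, Carol, Olga, Kate, Bob, Frank}; on the smaller side: {Alice, Carol, Kate, Bob, Frank} → Olga is next (Olga > Kate).
  Step 3: remaining {Alice, Carol, Kate, Bob, Frank}; on the smaller side: {Alice, Carol, Bob, Frank} → Kate is next (Kate > Alice).
  Step 4: remaining {Alice, Carol, Bob, Frank}; on the smaller side: {Carol, Bob, Frank} → Alice is next (Alice > Frank).
  Step 5: remaining {Carol, Bob, Frank}; on the smaller side: {Carol, Bob} → Frank is next (Frank > Bob).
  Step 6: remaining {Carol, Bob}; on the smaller side: {Carol} → Bob is next (Bob > Carol).
  Step 7: only Carol remains → lowest.
Final ranking (highest to lowest):

Eve > Olga > Kate > Alice > Frank > Bob > Carol


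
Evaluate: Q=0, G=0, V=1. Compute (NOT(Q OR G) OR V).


Q OR G = 0
NOT(0) = 1
1 OR 1 = 1

1


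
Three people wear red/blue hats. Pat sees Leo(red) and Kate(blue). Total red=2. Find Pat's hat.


Total red = 2, seen red = 1
Own red = 2 - 1 = 1
Pat's hat is red.

red


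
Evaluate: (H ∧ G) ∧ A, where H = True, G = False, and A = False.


H = True, G = False, A = False
Step 1: H ∧ G = True AND False = False
Step 2: False ∧ A = False AND False = False
AND is true only when ALL operands are true.

False


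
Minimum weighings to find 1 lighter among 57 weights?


Each weighing has 3 outcomes (left heavy / balance / right heavy), so k weighings distinguish at most 3^k cases; splitting into three near-equal groups achieves this.
Need 3^k ≥ 57: 3^3 = 27 < 57 ≤ 3^4 = 81
k = ⌈log₃(57)⌉ = 4

4


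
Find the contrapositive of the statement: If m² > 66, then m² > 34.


Original: If m² > 66, then m² > 34
Contrapositive: If ¬Q, then ¬P
Negate Q: not (m² > 34)
Negate P: not (m² > 66)

If not (m² > 34), then not (m² > 66).


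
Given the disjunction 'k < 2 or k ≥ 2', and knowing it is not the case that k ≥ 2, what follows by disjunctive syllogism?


Disjunctive syllogism: P ∨ Q, ¬P ⊢ Q
Disjunction: k < 2 ∨ k ≥ 2
We know it is not the case that k ≥ 2.
By disjunctive syllogism, the other disjunct must be true.

k < 2


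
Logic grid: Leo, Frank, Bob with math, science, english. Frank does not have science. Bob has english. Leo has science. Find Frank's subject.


From clues:
  Bob → english
  Leo → science
By elimination, Frank gets the remaining.

math


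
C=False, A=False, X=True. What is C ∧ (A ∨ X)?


C = False, A = False, X = True
Expression: C ∧ (A ∨ X)
Step 1: A ∨ X = False OR True = True
Step 2: C ∧ (True) = False AND True = False

False


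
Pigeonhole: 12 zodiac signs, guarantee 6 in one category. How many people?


Pigeonhole: to guarantee k in one of n categories, need (k-1)×n + 1.
k = 6, n = 12
Minimum = (6-1) × 12 + 1 = 5 × 12 + 1

61


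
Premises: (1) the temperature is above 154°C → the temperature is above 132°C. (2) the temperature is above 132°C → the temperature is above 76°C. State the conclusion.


Hypothetical syllogism: P → Q, Q → R ⊢ P → R
Premise 1: the temperature is above 154°C → the temperature is above 132°C
Premise 2: the temperature is above 132°C → the temperature is above 76°C
Chain the implications: the middle term (the temperature is above 132°C) links the two.
Conclusion: If the temperature is above 154°C, then the temperature is above 76°C.

If the temperature is above 154°C, then the temperature is above 76°C.


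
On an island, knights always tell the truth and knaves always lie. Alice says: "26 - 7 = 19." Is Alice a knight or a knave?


Statement: "26 - 7 = 19."
Actual: 26 - 7 = 19
Claimed: 19
Statement is TRUE → Alice tells the truth → Knight

Knight


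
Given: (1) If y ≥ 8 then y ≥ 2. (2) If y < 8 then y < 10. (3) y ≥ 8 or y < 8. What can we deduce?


Constructive dilemma: (P → Q) ∧ (R → S), P ∨ R ⊢ Q ∨ S
Premise 1: y ≥ 8 → y ≥ 2
Premise 2: y < 8 → y < 10
Premise 3: y ≥ 8 ∨ y < 8
Case 1: Assuming y ≥ 8, then by Premise 1, y ≥ 2.
Case 2: Assuming y < 8, then by Premise 2, y < 10.
Since one of y ≥ 8 or y < 8 must hold, we get y ≥ 2 or y < 10.

y ≥ 2 or y < 10.


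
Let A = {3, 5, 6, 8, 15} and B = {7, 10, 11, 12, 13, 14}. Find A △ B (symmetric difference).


A = {3, 5, 6, 8, 15}
B = {7, 10, 11, 12, 13, 14}
Operation: symmetric difference
In A only: [3, 5, 6, 8, 15], in B only: [7, 10, 11, 12, 13, 14]

{3, 5, 6, 7, 8, 10, 11, 12, 13, 14, 15}


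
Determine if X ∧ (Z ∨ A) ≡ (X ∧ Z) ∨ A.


Expression 1: X ∧ (Z ∨ A)
Expression 2: (X ∧ Z) ∨ A
Truth table (X Z A | Expr1 Expr2):
  T T T |   T     T
  T T F |   T     T
  T F T |   T     T
  T F F |   F     F
  F T T |   F     T   ← differ
  F T F |   F     F
  F F T |   F     T   ← differ
  F F F |   F     F
Counterexample: X=F, Z=T, A=T gives Expr1 = F but Expr2 = T, so the expressions are NOT logically equivalent.

No


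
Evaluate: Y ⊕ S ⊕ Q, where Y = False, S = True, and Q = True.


Y = False, S = True, Q = True
Step 1: Y ⊕ S = False XOR True = True
Step 2: True ⊕ Q = True XOR True = False
XOR is true when an odd number of operands are true.

False


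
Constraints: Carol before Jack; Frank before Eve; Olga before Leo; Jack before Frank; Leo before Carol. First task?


Constraints: Carol before Jack; Frank before Eve; Olga before Leo; Jack before Frank; Leo before Carol
The first task can have nothing scheduled before it, so it must never appear on the right of a 'before'.
Tasks appearing after some 'before': Jack, Eve, Leo, Frank, Carol.
The only task not in that list is Olga → it is first.

Olga


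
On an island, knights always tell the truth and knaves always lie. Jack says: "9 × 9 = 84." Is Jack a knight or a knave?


Statement: "9 × 9 = 84."
Actual: 9 × 9 = 81
Claimed: 84
Statement is FALSE → Jack lies → Knave

Knave


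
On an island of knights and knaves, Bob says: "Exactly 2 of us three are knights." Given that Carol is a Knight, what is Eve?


Bob claims exactly 2 knights among Bob, Carol, Eve.
Given: Carol is a Knight.

Case 1: Bob is a Knight (tells truth)
  Then exactly 2 of the three are knights.
  Counting Bob, Carol: 2 knight(s) so far. Need 0 more → Eve = Knave.
Case 2: Bob is a Knave (lies)
  Then the count is NOT 2.
  If Eve = Knight, count = 2 = 2 → claim would be true, contradicts lie.
  If Eve = Knave, count = 1 ≠ 2 → lie confirmed ✓

Eve is a Knave.

Knave


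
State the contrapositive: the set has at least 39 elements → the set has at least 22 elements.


Original: If the set has at least 39 elements, then the set has at least 22 elements
Contrapositive: If ¬Q, then ¬P
Negate Q: not (the set has at least 22 elements)
Negate P: not (the set has at least 39 elements)

If not (the set has at least 22 elements), then not (the set has at least 39 elements).


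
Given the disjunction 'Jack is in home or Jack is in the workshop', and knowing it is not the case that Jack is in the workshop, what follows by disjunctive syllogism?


Disjunctive syllogism: P ∨ Q, ¬P ⊢ Q
Disjunction: Jack is in home ∨ Jack is in the workshop
We know it is not the case that Jack is in the workshop.
By disjunctive syllogism, the other disjunct must be true.

Jack is in home


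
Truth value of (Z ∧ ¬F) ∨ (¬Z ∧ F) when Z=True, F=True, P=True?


Z = True, F = True, P = True
Expression: (Z ∧ ¬F) ∨ (¬Z ∧ F)
Step 1: ¬F = NOT True = False
Step 2: Z ∧ ¬F = True AND False = False
Step 3: ¬Z = NOT True = False
Step 4: ¬Z ∧ F = False AND True = False
Step 5: (False) ∨ (False) = False OR False = False

False


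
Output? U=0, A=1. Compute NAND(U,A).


U AND A = 0
NOT(0) = 1

1


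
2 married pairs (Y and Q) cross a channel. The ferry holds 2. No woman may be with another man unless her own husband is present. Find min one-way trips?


Label couples Y and Q.
1. WY+WQ → (far: WY,WQ; near: HY,HQ)
2. WY ←   (far: WQ; near: HY,HQ,WY)
3. HY+HQ → (far: HY,HQ,WQ; near: WY)
4. HY ←   (far: HQ,WQ; near: HY,WY)  — HY returns, since WY is alone on near bank
5. HY+WY → (far: all four; near: empty)
Every state respects the constraint.
Minimum trips = 5

5


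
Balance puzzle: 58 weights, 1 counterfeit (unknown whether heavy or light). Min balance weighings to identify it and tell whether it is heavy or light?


Let n = 58. 116 possibilities (n weights × lighter/heavier); each weighing has 3 outcomes.
Bound for k weighings: say the first weighing puts j weights on each pan. If it tips, the 2j weighed weights remain suspects (each with a known direction) and k-1 weighings give 3^(k-1) outcomes; 3^(k-1) is odd, so 2j ≤ 3^(k-1) - 1. If it balances, the n - 2j unweighed weights remain with direction unknown: 2(n - 2j) ≤ 3^(k-1) - 1 by the same parity argument. Adding, n ≤ (3^(k-1) - 1) + (3^(k-1) - 1)/2 = (3^k - 3)/2, and the classical three-group strategy achieves this (3 weights in 2 weighings, 12 in 3, 39 in 4, 120 in 5).
So we need the smallest k with (3^k - 3)/2 ≥ 58.
k = 4: (3^4 - 3)/2 = 39 < 58 ✗
k = 5: (3^5 - 3)/2 = 120 ≥ 58 ✓

5


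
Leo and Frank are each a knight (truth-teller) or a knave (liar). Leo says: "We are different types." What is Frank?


Leo says: "We are different types."
Case 1: Leo is a Knight (truth-teller)
  Statement is true → they ARE different → Frank is a Knave
Case 2: Leo is a Knave (liar)
  Statement is false → they are NOT different → Frank is a Knave
In both cases, Frank is a Knave.

Knave


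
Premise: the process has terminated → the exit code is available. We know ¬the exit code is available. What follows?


Modus tollens: P → Q, ¬Q ⊢ ¬P
P: the process has terminated
Q: the exit code is available
We have P → Q and Q is false.
By modus tollens, P must be false.

It is not the case that the process has terminated


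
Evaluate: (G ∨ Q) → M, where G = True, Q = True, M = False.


G = True, Q = True, M = False
Step 1: G ∨ Q = True OR True = True
Step 2: (True) → M: false only when antecedent=True and M=False.
Result: False

False


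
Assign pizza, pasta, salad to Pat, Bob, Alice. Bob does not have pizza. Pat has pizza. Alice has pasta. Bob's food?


From clues:
  Alice → pasta
  Pat → pizza
By elimination, Bob gets the remaining.

salad


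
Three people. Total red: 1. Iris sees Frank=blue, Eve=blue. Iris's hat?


Total red = 1, seen red = 0
Own red = 1 - 0 = 1
Iris's hat is red.

red


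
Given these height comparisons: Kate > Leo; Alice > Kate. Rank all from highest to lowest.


Constraints: Kate > Leo; Alice > Kate
Method: at each step, the next-highest is the one remaining person who never appears on the smaller side of a constraint between remaining people.
  Step 1: remaining {Leo, Kate, Alice}; on the smaller side: {Leo, Kate} → Alice is next (Alice > Kate).
  Step 2: remaining {Leo, Kate}; on the smaller side: {Leo} → Kate is next (Kate > Leo).
  Step 3: only Leo remains → lowest.
Final ranking (highest to lowest):

Alice > Kate > Leo


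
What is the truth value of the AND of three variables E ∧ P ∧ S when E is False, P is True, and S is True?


E = False, P = True, S = True
Step 1: E ∧ P = False AND True = False
Step 2: (False) ∧ S = (False) AND True = False
AND is true only when ALL operands are true.

False


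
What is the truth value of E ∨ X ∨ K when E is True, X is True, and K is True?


E = True, X = True, K = True
Step 1: E ∨ X = True OR True = True
Step 2: True ∨ K = True OR True = True
OR is true when at least one operand is true.

True


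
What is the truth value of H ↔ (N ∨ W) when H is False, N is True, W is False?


H = False, N = True, W = False
Step 1: N ∨ W = True OR False = True
Step 2: H ↔ (True): true when both sides have same truth value.
Result: False ↔ True = False

False


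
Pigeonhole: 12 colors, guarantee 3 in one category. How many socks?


Pigeonhole: to guarantee k in one of n categories, need (k-1)×n + 1.
k = 3, n = 12
Minimum = (3-1) × 12 + 1 = 2 × 12 + 1

25


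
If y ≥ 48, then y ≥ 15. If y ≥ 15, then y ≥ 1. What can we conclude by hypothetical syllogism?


Hypothetical syllogism: P → Q, Q → R ⊢ P → R
Premise 1: y ≥ 48 → y ≥ 15
Premise 2: y ≥ 15 → y ≥ 1
Chain the implications: the middle term (y ≥ 15) links the two.
Conclusion: If y ≥ 48, then y ≥ 1.

If y ≥ 48, then y ≥ 1.


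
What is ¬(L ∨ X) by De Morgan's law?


De Morgan's law: ¬(P ∨ Q) ≡ ¬P ∧ ¬Q
¬(L ∨ X) = ¬L ∧ ¬X

¬L ∧ ¬X


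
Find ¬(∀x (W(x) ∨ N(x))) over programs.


Original: ∀x (W(x) ∨ N(x))
Rule: ¬∀→∃, ¬∃→∀, negate predicate.
Negation: ∃x (¬W(x) ∧ ¬N(x))

∃x (¬W(x) ∧ ¬N(x))


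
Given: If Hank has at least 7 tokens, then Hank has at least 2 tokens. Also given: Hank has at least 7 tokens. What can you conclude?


Modus ponens: P → Q, P ⊢ Q
P: Hank has at least 7 tokens
Q: Hank has at least 2 tokens
We have P → Q and P is true.
By modus ponens, Q must be true.

Hank has at least 2 tokens


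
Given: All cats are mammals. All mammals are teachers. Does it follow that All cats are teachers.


Premise 1: All cats are mammals.
Premise 2: All mammals are teachers.
Conclusion: All cats are teachers.
Barbara syllogism (AAA-1): All A are B, All B are C → All A are C.
Middle term (mammals) distributed in premise 2.

Valid


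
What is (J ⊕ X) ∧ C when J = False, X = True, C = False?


J = False, X = True, C = False
Step 1: J ⊕ X = False XOR True = True
Step 2: True ∧ C = True AND False = False
XOR true when exactly one of J,X is true; then AND with C.

False


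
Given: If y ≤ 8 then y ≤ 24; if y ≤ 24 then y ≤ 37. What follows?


Hypothetical syllogism: P → Q, Q → R ⊢ P → R
Premise 1: y ≤ 8 → y ≤ 24
Premise 2: y ≤ 24 → y ≤ 37
Chain the implications: the middle term (y ≤ 24) links the two.
Conclusion: If y ≤ 8, then y ≤ 37.

If y ≤ 8, then y ≤ 37.


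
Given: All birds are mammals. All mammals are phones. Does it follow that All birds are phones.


Premise 1: All birds are mammals.
Premise 2: All mammals are phones.
Conclusion: All birds are phones.
Barbara syllogism (AAA-1): All A are B, All B are C → All A are C.
Middle term (mammals) distributed in premise 2.

Valid


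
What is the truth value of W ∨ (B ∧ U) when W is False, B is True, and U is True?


W = False, B = True, U = True
Step 1: B ∧ U = True AND True = True
Step 2: W ∨ True = False OR True = True
AND evaluated first (higher precedence); then OR applied.

True


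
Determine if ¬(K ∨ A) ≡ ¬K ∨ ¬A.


Expression 1: ¬(K ∨ A)
Expression 2: ¬K ∨ ¬A
Truth table (K A | Expr1 Expr2):
  T T |   F     F
  T F |   F     T   ← differ
  F T |   F     T   ← differ
  F F |   T     T
Counterexample: K=T, A=F gives Expr1 = F but Expr2 = T, so the expressions are NOT logically equivalent.

No


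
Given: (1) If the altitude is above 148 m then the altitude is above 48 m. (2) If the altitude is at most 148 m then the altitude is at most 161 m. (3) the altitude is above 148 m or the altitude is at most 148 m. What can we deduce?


Constructive dilemma: (P → Q) ∧ (R → S), P ∨ R ⊢ Q ∨ S
Premise 1: the altitude is above 148 m → the altitude is above 48 m
Premise 2: the altitude is at most 148 m → the altitude is at most 161 m
Premise 3: the altitude is above 148 m ∨ the altitude is at most 148 m
Case 1: Assuming the altitude is above 148 m, then by Premise 1, the altitude is above 48 m.
Case 2: Assuming the altitude is at most 148 m, then by Premise 2, the altitude is at most 161 m.
Since one of the altitude is above 148 m or the altitude is at most 148 m must hold, we get the altitude is above 48 m or the altitude is at most 161 m.

The altitude is above 48 m or the altitude is at most 161 m.


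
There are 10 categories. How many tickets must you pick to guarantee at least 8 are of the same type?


Pigeonhole: to guarantee k in one of n categories, need (k-1)×n + 1.
k = 8, n = 10
Minimum = (8-1) × 10 + 1 = 7 × 10 + 1

71


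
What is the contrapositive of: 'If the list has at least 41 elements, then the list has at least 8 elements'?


Original: If the list has at least 41 elements, then the list has at least 8 elements
Contrapositive: If ¬Q, then ¬P
Negate Q: not (the list has at least 8 elements)
Negate P: not (the list has at least 41 elements)

If not (the list has at least 8 elements), then not (the list has at least 41 elements).


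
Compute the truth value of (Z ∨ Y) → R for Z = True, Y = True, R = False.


Z = True, Y = True, R = False
Step 1: Z ∨ Y = True OR True = True
Step 2: (True) → R: false only when antecedent=True and R=False.
Result: False

False


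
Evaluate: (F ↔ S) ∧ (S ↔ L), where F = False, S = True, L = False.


F = False, S = True, L = False
Step 1: F ↔ S is true when F and S have the same value. Result: False
Step 2: S ↔ L is true when S and L have the same value. Result: False
Step 3: False ∧ False = False

False


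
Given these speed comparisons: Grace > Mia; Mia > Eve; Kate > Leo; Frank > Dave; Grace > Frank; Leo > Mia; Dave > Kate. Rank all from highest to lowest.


Constraints: Grace > Mia; Mia > Eve; Kate > Leo; Frank > Dave; Grace > Frank; Leo > Mia; Dave > Kate
Method: at each step, the next-highest is the one remaining person who never appears on the smaller side of a constraint between remaining people.
  Step 1: remaining {Grace, Dave, Kate, Leo, Frank, Eve, Mia}; on the smaller side: {Dave, Kate, Leo, Frank, Eve, Mia} → Grace is next (Grace > Mia; Grace > Frank).
  Step 2: remaining {Dave, Kate, Leo, Frank, Eve, Mia}; on the smaller side: {Dave, Kate, Leo, Eve, Mia} → Frank is next (Frank > Dave).
  Step 3: remaining {Dave, Kate, Leo, Eve, Mia}; on the smaller side: {Kate, Leo, Eve, Mia} → Dave is next (Dave > Kate).
  Step 4: remaining {Kate, Leo, Eve, Mia}; on the smaller side: {Leo, Eve, Mia} → Kate is next (Kate > Leo).
  Step 5: remaining {Leo, Eve, Mia}; on the smaller side: {Eve, Mia} → Leo is next (Leo > Mia).
  Step 6: remaining {Eve, Mia}; on the smaller side: {Eve} → Mia is next (Mia > Eve).
  Step 7: only Eve remains → lowest.
Final ranking (highest to lowest):

Grace > Frank > Dave > Kate > Leo > Mia > Eve
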